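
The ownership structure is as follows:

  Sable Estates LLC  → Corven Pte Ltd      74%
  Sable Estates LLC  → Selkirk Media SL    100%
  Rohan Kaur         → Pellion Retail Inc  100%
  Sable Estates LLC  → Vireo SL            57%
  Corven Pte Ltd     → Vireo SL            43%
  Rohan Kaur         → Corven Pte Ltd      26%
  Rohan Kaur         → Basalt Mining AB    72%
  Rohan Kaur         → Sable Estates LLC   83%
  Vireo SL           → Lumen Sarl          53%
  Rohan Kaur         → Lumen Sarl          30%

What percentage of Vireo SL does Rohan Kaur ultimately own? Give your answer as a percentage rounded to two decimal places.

Rohan reaches Vireo along 3 paths.
Via Sable → Corven: 83% × 74% × 43% = 26.4106%.
Via Corven: 26% × 43% = 11.18%.
Via Sable: 83% × 57% = 47.31%.
Total: 26.4106% + 11.18% + 47.31% = 84.9006%.
Rounded: 84.90%.

84.90%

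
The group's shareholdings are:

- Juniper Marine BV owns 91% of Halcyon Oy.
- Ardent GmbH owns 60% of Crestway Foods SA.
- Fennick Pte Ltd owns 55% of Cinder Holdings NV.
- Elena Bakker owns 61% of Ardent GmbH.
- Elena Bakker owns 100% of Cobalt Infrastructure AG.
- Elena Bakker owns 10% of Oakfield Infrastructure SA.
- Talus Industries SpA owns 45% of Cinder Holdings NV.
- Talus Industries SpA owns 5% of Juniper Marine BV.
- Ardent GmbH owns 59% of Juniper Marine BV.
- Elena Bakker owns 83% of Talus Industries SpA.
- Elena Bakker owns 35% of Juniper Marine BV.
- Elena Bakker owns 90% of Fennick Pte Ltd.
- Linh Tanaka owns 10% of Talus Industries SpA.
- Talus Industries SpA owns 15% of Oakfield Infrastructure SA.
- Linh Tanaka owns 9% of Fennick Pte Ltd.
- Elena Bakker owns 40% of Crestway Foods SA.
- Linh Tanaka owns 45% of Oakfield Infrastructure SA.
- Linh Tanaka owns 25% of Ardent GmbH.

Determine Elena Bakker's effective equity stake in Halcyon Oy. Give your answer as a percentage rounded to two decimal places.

68.38%

Elena reaches Halcyon along 3 paths.
Via Talus → Juniper: 83% × 5% × 91% = 3.7765%.
Via Ardent → Juniper: 61% × 59% × 91% = 32.7509%.
Via Juniper: 35% × 91% = 31.85%.
Total: 3.7765% + 32.7509% + 31.85% = 68.3774%.
Rounded: 68.38%.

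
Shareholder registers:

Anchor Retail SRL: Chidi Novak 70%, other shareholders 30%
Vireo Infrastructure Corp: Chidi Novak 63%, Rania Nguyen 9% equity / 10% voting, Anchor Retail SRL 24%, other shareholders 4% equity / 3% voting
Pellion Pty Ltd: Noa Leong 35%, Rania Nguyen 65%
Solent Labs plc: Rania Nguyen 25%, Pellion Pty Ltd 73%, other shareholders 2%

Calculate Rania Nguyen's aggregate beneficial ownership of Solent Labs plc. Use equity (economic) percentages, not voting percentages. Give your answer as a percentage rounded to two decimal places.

72.45%

Rania reaches Solent along 2 paths.
Direct stake: 25% = 25%.
Via Pellion: 65% × 73% = 47.45%.
Total: 25% + 47.45% = 72.45%.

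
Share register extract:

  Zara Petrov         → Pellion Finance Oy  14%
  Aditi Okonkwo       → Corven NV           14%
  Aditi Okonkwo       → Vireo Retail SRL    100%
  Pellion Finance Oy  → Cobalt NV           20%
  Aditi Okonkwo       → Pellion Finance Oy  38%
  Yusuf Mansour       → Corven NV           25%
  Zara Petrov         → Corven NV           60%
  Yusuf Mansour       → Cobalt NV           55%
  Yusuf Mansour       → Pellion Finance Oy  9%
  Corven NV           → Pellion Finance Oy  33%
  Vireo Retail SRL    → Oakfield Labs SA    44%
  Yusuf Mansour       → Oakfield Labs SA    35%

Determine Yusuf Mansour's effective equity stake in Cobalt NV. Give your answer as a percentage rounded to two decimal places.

Yusuf reaches Cobalt along 3 paths.
Via Corven → Pellion: 25% × 33% × 20% = 1.65%.
Via Pellion: 9% × 20% = 1.8%.
Direct stake: 55% = 55%.
Total: 1.65% + 1.8% + 55% = 58.45%.

58.45%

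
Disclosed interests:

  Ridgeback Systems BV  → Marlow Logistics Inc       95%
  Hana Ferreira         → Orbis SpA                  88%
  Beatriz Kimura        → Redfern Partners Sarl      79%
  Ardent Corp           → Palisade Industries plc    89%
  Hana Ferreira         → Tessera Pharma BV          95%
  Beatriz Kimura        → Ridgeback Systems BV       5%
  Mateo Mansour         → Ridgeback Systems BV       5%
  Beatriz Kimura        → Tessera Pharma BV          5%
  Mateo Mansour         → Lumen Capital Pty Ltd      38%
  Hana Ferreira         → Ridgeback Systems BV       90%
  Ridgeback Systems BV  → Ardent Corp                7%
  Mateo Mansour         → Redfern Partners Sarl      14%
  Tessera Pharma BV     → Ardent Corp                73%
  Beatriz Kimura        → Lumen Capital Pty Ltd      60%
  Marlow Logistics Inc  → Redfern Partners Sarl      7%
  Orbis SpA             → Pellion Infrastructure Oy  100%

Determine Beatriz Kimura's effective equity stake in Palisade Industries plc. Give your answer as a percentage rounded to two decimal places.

3.56%

Beatriz reaches Palisade along 2 paths.
Via Tessera → Ardent: 5% × 73% × 89% = 3.2485%.
Via Ridgeback → Ardent: 5% × 7% × 89% = 0.3115%.
Total: 3.2485% + 0.3115% = 3.56%.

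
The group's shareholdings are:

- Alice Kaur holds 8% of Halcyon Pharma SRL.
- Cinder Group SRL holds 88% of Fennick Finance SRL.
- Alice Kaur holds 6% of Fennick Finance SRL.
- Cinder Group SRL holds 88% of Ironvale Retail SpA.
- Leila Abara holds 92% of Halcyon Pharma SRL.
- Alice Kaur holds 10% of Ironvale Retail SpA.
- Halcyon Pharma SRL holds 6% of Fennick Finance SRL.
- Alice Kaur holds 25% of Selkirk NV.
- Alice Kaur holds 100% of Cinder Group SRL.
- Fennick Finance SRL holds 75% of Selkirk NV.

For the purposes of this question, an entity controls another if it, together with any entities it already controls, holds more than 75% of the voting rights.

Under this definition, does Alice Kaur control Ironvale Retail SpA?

Alice holds 100% of Cinder, so Alice controls Cinder.
Cinder and Alice together hold 88% + 10% = 98% of Ironvale, so Alice controls Ironvale.

Yes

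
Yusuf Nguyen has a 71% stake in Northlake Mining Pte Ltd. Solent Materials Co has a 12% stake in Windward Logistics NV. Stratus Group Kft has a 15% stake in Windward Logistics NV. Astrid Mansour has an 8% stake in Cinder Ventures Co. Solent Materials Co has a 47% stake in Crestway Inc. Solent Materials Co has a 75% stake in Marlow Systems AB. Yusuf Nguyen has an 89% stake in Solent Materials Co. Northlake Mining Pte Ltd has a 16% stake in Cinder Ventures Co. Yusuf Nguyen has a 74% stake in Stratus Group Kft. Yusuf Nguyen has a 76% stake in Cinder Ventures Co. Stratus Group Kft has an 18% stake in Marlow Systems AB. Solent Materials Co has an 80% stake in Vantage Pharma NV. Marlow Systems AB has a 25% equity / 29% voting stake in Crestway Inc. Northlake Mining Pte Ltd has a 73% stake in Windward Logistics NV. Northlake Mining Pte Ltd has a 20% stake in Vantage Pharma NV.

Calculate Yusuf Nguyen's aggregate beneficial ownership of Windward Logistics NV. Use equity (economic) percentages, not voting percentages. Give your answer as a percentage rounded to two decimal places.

Yusuf reaches Windward along 3 paths.
Via Stratus: 74% × 15% = 11.1%.
Via Northlake: 71% × 73% = 51.83%.
Via Solent: 89% × 12% = 10.68%.
Total: 11.1% + 51.83% + 10.68% = 73.61%.

73.61%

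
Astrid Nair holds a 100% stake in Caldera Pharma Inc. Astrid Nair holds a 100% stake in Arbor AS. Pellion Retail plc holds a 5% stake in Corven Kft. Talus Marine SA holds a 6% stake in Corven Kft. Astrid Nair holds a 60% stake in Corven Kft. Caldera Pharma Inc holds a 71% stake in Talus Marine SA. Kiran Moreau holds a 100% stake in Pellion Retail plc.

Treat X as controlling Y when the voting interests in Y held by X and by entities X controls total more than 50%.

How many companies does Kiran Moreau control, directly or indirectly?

1

Kiran holds 100% of Pellion, so Kiran controls Pellion.
No other company's threshold is met.
Kiran controls 1 company.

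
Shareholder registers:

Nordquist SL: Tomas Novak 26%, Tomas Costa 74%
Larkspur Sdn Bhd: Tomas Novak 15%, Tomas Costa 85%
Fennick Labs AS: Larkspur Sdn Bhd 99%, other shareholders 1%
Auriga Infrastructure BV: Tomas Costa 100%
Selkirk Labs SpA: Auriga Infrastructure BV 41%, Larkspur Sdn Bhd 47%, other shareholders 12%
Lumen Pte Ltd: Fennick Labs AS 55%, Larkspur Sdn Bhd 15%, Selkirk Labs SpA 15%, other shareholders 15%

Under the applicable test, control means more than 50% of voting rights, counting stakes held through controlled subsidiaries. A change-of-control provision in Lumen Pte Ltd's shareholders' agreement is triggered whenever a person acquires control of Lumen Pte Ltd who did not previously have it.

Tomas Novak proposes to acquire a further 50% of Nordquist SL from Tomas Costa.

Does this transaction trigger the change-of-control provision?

No

The purchase adds only to Tomas Novak's holdings (Tomas Costa's stake shrinks), so Tomas Novak is the only person who could newly come to control Lumen.
Tomas Novak's largest direct stake is 26% in Nordquist, which does not meet the threshold, so Tomas Novak controls no company.
Neither Tomas Novak nor any entity Tomas Novak controls holds any voting interest in Lumen.
So before the transaction, Tomas Novak does not control Lumen.
After the purchase, Tomas Novak's direct stake in Nordquist rises to 26% + 50% = 76%, and Tomas Costa's stake falls to 24%.
Tomas Novak holds 76% of Nordquist, so Tomas Novak controls Nordquist.
After the transaction, neither Tomas Novak nor any entity Tomas Novak controls holds a voting interest in Lumen, so Tomas Novak still does not control it.
No new person acquires control, so the clause is not triggered.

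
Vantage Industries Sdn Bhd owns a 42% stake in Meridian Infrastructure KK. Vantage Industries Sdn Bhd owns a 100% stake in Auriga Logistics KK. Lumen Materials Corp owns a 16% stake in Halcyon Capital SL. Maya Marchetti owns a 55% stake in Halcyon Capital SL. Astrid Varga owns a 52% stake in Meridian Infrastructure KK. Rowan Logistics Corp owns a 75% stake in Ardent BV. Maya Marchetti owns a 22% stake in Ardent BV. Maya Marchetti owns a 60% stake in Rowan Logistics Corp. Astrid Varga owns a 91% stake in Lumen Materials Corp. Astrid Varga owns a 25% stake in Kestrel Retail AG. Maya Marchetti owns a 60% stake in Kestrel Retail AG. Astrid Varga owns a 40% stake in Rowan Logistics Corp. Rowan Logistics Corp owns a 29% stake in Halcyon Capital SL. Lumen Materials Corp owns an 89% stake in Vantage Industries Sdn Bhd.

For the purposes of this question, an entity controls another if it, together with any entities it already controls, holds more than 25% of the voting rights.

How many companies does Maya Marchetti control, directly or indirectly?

4

Maya holds 60% of Rowan, so Maya controls Rowan.
Rowan and Maya together hold 29% + 55% = 84% of Halcyon, so Maya controls Halcyon.
Maya holds 60% of Kestrel, so Maya controls Kestrel.
Maya and Rowan together hold 22% + 75% = 97% of Ardent, so Maya controls Ardent.
No other company's threshold is met.
Maya controls 4 companies.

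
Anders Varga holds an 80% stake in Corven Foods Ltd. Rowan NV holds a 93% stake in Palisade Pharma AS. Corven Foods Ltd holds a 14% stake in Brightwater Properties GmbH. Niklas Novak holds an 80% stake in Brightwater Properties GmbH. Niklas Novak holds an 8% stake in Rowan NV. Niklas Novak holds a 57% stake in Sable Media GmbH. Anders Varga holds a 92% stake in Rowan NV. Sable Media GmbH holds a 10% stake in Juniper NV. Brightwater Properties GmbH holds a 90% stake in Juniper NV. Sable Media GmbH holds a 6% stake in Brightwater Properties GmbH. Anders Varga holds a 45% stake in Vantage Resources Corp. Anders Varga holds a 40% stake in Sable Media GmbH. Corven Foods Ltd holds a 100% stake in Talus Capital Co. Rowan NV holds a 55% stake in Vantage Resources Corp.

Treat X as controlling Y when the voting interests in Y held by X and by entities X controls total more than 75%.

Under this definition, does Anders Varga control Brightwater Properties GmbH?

No

Anders holds 92% of Rowan, so Anders controls Rowan.
Anders holds 80% of Corven, so Anders controls Corven.
Rowan holds 93% of Palisade, so Anders controls Palisade.
Rowan and Anders together hold 55% + 45% = 100% of Vantage, so Anders controls Vantage.
Corven holds 100% of Talus, so Anders controls Talus.
In Brightwater, Anders's side holds only 14%, not > 75%.
So Anders does not control Brightwater.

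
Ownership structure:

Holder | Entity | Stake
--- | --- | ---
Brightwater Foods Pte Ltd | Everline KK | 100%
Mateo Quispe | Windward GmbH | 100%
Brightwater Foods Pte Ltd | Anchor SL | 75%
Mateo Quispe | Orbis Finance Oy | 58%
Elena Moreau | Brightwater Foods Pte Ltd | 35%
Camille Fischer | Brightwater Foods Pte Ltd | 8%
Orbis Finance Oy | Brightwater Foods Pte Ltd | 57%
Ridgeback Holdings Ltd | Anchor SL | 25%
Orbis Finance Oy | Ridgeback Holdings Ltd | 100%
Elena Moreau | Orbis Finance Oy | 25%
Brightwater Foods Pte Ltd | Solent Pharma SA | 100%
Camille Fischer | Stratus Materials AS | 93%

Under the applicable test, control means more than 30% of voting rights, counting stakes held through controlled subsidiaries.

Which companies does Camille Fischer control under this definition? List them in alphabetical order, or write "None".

Stratus Materials AS

Camille holds 93% of Stratus, so Camille controls Stratus.
No other company's threshold is met.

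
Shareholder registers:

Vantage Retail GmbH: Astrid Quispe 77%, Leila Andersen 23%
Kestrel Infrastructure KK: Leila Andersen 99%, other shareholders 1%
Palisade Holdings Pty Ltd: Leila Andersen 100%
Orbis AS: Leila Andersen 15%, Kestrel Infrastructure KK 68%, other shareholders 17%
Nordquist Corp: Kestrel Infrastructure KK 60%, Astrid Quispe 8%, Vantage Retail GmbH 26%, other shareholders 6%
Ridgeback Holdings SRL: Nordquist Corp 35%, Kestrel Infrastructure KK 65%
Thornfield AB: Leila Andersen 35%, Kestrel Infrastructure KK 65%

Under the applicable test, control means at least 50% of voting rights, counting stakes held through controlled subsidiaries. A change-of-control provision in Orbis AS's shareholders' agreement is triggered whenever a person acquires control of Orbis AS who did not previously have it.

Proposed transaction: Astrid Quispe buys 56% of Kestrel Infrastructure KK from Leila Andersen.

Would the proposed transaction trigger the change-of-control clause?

The purchase adds only to Astrid's holdings (Leila's stake shrinks), so Astrid is the only person who could newly come to control Orbis.
Astrid holds 77% of Vantage, so Astrid controls Vantage.
Neither Astrid nor any entity Astrid controls holds any voting interest in Orbis.
So before the transaction, Astrid does not control Orbis.
After the purchase, Astrid holds 56% of Kestrel directly, and Leila's stake falls to 43%.
Astrid holds 56% of Kestrel, so Astrid controls Kestrel.
Kestrel holds 68% of Orbis, so Astrid controls Orbis.
Astrid did not control Orbis before and does after, so the clause is triggered.

Yes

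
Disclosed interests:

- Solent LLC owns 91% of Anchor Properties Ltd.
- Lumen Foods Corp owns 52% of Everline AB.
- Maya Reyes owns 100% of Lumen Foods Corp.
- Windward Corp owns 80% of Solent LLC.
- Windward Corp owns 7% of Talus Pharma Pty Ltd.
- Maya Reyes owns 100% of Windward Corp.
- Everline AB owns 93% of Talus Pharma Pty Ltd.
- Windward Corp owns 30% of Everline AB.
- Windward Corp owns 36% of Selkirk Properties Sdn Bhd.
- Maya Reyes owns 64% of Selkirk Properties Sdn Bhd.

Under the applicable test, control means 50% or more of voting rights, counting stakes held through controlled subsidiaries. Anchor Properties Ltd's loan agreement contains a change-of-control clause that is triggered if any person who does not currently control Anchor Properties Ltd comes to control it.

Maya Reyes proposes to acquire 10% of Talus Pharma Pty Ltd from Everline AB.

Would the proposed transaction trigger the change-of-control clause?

The purchase adds only to Maya's holdings (Everline's stake shrinks), so Maya is the only person who could newly come to control Anchor.
Maya holds 100% of Windward, so Maya controls Windward.
Windward holds 80% of Solent, so Maya controls Solent.
Solent holds 91% of Anchor, so Maya controls Anchor.
So Maya already controls Anchor before the transaction.
After the purchase, Maya holds 10% of Talus directly, and Everline's stake falls to 83%.
Maya controlled Anchor already, so this is not a new person acquiring control; every other person's position is unchanged or reduced.
No new person acquires control, so the clause is not triggered.

No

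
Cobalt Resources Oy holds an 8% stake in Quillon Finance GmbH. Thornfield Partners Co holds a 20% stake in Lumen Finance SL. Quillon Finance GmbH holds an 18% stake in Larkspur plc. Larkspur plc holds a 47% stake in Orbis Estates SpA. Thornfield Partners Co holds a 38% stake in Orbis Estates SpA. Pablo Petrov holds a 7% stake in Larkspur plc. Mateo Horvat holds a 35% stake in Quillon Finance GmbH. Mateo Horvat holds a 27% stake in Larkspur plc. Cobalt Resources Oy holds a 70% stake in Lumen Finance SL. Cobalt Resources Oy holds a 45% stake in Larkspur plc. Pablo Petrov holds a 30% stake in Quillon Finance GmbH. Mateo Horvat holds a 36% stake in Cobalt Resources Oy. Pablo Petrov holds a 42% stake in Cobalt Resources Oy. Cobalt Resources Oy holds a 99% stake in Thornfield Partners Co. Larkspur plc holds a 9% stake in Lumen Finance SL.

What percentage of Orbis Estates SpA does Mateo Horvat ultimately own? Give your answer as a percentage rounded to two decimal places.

37.05%

Mateo reaches Orbis along 5 paths.
Via Cobalt → Thornfield: 36% × 99% × 38% = 13.5432%.
Via Cobalt → Larkspur: 36% × 45% × 47% = 7.614%.
Via Cobalt → Quillon → Larkspur: 36% × 8% × 18% × 47% = 0.243648%.
Via Quillon → Larkspur: 35% × 18% × 47% = 2.961%.
Via Larkspur: 27% × 47% = 12.69%.
Total: 13.5432% + 7.614% + 0.243648% + 2.961% + 12.69% = 37.051848%.
Rounded: 37.05%.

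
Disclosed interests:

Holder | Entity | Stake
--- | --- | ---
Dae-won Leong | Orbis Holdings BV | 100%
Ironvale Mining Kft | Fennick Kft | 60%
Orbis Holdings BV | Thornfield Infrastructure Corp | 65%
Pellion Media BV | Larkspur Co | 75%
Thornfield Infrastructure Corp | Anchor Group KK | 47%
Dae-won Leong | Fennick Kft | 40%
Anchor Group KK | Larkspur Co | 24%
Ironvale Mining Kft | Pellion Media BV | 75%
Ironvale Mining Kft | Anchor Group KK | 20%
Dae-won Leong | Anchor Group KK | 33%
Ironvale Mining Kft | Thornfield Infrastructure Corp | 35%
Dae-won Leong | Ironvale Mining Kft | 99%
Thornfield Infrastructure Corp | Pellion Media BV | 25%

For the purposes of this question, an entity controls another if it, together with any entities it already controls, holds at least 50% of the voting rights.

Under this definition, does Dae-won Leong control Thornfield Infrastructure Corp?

Yes

Dae-won holds 99% of Ironvale, so Dae-won controls Ironvale.
Dae-won holds 100% of Orbis, so Dae-won controls Orbis.
Ironvale and Orbis together hold 35% + 65% = 100% of Thornfield, so Dae-won controls Thornfield.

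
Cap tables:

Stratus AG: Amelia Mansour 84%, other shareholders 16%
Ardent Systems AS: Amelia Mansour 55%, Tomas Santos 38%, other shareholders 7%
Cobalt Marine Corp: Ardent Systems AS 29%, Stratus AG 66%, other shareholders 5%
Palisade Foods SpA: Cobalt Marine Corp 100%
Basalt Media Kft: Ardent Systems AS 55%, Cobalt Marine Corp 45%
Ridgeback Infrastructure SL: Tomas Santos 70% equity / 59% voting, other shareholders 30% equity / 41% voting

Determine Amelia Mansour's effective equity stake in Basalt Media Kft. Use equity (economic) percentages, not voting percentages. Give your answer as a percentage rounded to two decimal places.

Amelia reaches Basalt along 3 paths.
Via Ardent: 55% × 55% = 30.25%.
Via Ardent → Cobalt: 55% × 29% × 45% = 7.1775%.
Via Stratus → Cobalt: 84% × 66% × 45% = 24.948%.
Total: 30.25% + 7.1775% + 24.948% = 62.3755%.
Rounded: 62.38%.

62.38%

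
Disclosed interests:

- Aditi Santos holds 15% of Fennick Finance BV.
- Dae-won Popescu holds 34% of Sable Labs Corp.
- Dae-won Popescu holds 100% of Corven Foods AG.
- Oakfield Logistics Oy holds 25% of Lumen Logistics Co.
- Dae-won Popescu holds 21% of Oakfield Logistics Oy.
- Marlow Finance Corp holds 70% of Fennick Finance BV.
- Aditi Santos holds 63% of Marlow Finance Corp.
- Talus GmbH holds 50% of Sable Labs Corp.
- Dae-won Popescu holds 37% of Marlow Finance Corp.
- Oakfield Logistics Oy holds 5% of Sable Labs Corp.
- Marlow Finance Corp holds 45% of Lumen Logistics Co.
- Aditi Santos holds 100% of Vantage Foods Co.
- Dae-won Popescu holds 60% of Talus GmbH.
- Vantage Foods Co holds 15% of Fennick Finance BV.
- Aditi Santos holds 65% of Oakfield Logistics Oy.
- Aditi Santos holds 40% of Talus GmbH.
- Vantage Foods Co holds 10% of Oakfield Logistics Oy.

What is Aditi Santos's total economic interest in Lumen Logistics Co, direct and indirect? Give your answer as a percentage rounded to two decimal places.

Aditi reaches Lumen along 3 paths.
Via Oakfield: 65% × 25% = 16.25%.
Via Vantage → Oakfield: 100% × 10% × 25% = 2.5%.
Via Marlow: 63% × 45% = 28.35%.
Total: 16.25% + 2.5% + 28.35% = 47.1%.
Rounded: 47.10%.

47.10%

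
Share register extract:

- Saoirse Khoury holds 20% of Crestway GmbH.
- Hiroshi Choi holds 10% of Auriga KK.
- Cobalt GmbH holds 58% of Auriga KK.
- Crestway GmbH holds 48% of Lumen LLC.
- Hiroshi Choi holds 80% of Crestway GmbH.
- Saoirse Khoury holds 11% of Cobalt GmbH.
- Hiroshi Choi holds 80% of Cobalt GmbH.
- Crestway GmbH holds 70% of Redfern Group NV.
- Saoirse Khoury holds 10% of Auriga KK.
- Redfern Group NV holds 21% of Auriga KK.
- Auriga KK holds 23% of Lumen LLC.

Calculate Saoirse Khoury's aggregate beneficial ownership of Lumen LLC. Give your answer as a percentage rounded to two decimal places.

14.04%

Saoirse reaches Lumen along 4 paths.
Via Auriga: 10% × 23% = 2.3%.
Via Cobalt → Auriga: 11% × 58% × 23% = 1.4674%.
Via Crestway → Redfern → Auriga: 20% × 70% × 21% × 23% = 0.6762%.
Via Crestway: 20% × 48% = 9.6%.
Total: 2.3% + 1.4674% + 0.6762% + 9.6% = 14.0436%.
Rounded: 14.04%.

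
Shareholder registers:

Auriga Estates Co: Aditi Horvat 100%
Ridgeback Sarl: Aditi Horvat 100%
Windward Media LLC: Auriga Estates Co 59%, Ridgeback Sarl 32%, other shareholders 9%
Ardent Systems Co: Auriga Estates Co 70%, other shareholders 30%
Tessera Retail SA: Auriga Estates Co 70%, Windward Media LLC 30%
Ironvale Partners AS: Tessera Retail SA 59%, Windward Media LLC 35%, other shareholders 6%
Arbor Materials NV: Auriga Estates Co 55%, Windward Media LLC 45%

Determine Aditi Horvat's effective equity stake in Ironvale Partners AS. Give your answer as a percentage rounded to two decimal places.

Aditi reaches Ironvale along 5 paths.
Via Auriga → Tessera: 100% × 70% × 59% = 41.3%.
Via Auriga → Windward → Tessera: 100% × 59% × 30% × 59% = 10.443%.
Via Ridgeback → Windward → Tessera: 100% × 32% × 30% × 59% = 5.664%.
Via Auriga → Windward: 100% × 59% × 35% = 20.65%.
Via Ridgeback → Windward: 100% × 32% × 35% = 11.2%.
Total: 41.3% + 10.443% + 5.664% + 20.65% + 11.2% = 89.257%.
Rounded: 89.26%.

89.26%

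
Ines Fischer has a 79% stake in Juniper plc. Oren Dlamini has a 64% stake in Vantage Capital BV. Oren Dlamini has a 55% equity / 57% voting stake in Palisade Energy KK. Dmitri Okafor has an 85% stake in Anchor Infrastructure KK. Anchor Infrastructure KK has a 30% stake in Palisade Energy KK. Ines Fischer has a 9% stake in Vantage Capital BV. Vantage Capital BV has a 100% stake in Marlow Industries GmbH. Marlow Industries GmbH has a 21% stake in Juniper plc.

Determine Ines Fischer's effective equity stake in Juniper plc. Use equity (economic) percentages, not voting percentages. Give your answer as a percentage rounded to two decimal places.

Ines reaches Juniper along 2 paths.
Via Vantage → Marlow: 9% × 100% × 21% = 1.89%.
Direct stake: 79% = 79%.
Total: 1.89% + 79% = 80.89%.

80.89%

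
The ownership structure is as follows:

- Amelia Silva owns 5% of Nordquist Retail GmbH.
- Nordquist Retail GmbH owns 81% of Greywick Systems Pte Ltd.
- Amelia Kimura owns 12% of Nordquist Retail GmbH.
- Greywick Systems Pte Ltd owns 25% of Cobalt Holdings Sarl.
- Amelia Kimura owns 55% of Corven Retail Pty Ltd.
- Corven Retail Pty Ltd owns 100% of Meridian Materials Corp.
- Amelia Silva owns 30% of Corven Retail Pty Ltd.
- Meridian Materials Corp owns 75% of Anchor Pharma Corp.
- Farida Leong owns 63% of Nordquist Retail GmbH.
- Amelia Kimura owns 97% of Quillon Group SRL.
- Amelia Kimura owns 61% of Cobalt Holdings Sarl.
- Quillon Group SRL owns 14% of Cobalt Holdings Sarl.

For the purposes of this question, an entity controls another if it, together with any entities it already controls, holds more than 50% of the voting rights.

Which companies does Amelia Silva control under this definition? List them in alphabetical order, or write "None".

Amelia Silva's largest direct stake is 30% in Corven, which does not meet the threshold.

None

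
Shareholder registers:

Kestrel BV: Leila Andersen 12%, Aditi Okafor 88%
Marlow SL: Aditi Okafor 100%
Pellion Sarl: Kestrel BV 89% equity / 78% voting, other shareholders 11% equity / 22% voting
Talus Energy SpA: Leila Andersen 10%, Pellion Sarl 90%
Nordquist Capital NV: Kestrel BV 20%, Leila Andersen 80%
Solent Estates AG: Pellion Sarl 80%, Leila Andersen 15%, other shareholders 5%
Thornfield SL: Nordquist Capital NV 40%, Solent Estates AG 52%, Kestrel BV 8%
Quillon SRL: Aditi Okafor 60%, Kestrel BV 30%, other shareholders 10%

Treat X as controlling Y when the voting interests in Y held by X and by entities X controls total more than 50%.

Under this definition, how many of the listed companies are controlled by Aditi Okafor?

7

Aditi holds 88% of Kestrel, so Aditi controls Kestrel.
Aditi holds 100% of Marlow, so Aditi controls Marlow.
Kestrel holds 78% of Pellion, so Aditi controls Pellion.
Pellion holds 90% of Talus, so Aditi controls Talus.
Pellion holds 80% of Solent, so Aditi controls Solent.
Solent and Kestrel together hold 52% + 8% = 60% of Thornfield, so Aditi controls Thornfield.
Aditi and Kestrel together hold 60% + 30% = 90% of Quillon, so Aditi controls Quillon.
No other company's threshold is met.
Aditi controls 7 companies.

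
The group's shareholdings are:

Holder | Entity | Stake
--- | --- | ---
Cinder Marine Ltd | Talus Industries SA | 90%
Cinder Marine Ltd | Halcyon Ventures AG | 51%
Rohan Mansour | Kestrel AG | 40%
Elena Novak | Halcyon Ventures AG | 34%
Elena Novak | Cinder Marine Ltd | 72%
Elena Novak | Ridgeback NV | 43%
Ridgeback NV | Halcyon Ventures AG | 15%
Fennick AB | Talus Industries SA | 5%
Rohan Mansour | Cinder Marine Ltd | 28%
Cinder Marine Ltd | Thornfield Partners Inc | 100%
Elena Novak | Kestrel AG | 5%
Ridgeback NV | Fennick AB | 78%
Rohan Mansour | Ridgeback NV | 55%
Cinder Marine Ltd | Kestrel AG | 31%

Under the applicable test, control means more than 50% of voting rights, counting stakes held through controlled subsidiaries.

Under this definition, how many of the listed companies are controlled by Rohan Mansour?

2

Rohan holds 55% of Ridgeback, so Rohan controls Ridgeback.
Ridgeback holds 78% of Fennick, so Rohan controls Fennick.
No other company's threshold is met.
Rohan controls 2 companies.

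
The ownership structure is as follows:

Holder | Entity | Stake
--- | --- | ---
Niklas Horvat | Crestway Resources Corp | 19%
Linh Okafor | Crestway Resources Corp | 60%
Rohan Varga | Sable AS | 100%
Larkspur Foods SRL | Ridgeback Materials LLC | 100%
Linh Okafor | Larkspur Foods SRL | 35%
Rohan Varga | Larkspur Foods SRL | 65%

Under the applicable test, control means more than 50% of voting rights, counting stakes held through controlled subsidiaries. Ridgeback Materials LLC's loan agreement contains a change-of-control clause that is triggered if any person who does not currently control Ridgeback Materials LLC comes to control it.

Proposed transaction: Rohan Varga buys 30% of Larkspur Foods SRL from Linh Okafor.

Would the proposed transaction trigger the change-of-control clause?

No

The purchase adds only to Rohan's holdings (Linh's stake shrinks), so Rohan is the only person who could newly come to control Ridgeback.
Rohan holds 65% of Larkspur, so Rohan controls Larkspur.
Larkspur holds 100% of Ridgeback, so Rohan controls Ridgeback.
So Rohan already controls Ridgeback before the transaction.
After the purchase, Rohan's direct stake in Larkspur rises to 65% + 30% = 95%, and Linh's stake falls to 5%.
Rohan controlled Ridgeback already, so this is not a new person acquiring control; every other person's position is unchanged or reduced.
No new person acquires control, so the clause is not triggered.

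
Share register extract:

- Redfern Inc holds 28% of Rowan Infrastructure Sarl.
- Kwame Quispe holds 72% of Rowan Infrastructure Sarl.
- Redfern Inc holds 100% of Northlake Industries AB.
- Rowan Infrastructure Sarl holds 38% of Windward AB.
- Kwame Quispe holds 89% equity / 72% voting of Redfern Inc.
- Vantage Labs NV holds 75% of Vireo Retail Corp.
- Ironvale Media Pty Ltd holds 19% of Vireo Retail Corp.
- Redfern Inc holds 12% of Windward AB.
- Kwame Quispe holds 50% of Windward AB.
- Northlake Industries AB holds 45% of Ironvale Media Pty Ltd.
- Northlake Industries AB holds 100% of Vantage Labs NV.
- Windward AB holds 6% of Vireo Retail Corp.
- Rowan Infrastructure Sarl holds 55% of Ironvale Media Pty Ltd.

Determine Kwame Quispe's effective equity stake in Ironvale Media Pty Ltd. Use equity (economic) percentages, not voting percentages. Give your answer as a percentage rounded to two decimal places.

93.36%

Kwame reaches Ironvale along 3 paths.
Via Redfern → Rowan: 89% × 28% × 55% = 13.706%.
Via Rowan: 72% × 55% = 39.6%.
Via Redfern → Northlake: 89% × 100% × 45% = 40.05%.
Total: 13.706% + 39.6% + 40.05% = 93.356%.
Rounded: 93.36%.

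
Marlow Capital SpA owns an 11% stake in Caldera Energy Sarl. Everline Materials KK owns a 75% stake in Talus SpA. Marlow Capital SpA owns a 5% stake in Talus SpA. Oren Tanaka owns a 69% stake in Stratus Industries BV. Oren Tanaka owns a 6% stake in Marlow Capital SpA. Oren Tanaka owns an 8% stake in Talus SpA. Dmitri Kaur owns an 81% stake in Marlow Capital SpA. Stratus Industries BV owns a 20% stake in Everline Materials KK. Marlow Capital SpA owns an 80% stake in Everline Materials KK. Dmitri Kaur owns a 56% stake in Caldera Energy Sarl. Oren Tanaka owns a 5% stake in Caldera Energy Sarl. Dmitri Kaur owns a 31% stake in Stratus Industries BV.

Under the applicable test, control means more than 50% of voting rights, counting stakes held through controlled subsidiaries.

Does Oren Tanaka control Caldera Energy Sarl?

No

Oren holds 69% of Stratus, so Oren controls Stratus.
In Caldera, Oren's side holds only 5%, not > 50%.
So Oren does not control Caldera.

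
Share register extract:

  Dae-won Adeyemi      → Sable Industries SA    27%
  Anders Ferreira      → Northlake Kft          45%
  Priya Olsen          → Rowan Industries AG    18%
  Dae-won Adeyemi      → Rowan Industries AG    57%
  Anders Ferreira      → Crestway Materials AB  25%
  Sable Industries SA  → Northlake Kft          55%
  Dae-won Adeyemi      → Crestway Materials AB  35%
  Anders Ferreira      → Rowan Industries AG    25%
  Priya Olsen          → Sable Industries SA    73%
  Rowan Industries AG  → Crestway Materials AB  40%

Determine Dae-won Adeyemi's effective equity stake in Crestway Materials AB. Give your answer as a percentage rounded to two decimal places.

57.80%

Dae-won reaches Crestway along 2 paths.
Direct stake: 35% = 35%.
Via Rowan: 57% × 40% = 22.8%.
Total: 35% + 22.8% = 57.8%.
Rounded: 57.80%.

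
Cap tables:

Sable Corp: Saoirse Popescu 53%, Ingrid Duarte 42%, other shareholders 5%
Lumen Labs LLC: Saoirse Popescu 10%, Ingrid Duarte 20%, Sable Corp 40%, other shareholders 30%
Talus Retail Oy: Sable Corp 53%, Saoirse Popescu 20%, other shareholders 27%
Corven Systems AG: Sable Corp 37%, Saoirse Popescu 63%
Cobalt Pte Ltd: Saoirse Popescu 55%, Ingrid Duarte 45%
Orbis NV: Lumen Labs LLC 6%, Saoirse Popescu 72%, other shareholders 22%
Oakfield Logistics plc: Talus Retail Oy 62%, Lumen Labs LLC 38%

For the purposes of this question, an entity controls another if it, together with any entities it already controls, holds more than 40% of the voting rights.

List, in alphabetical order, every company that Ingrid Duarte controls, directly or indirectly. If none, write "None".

Ingrid holds 42% of Sable, so Ingrid controls Sable.
Ingrid and Sable together hold 20% + 40% = 60% of Lumen, so Ingrid controls Lumen.
Sable holds 53% of Talus, so Ingrid controls Talus.
Ingrid holds 45% of Cobalt, so Ingrid controls Cobalt.
Talus and Lumen together hold 62% + 38% = 100% of Oakfield, so Ingrid controls Oakfield.
No other company's threshold is met.

Cobalt Pte Ltd, Lumen Labs LLC, Oakfield Logistics plc, Sable Corp, Talus Retail Oy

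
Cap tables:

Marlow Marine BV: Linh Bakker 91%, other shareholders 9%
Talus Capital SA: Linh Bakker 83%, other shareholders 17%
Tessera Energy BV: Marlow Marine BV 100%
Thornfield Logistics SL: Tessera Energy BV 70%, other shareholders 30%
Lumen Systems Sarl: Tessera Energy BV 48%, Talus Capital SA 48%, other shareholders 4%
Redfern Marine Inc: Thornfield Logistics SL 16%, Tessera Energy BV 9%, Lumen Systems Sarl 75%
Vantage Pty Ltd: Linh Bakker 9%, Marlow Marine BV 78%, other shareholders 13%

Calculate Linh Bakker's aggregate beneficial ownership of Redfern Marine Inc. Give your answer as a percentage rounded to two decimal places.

Linh reaches Redfern along 4 paths.
Via Marlow → Tessera → Thornfield: 91% × 100% × 70% × 16% = 10.192%.
Via Marlow → Tessera: 91% × 100% × 9% = 8.19%.
Via Marlow → Tessera → Lumen: 91% × 100% × 48% × 75% = 32.76%.
Via Talus → Lumen: 83% × 48% × 75% = 29.88%.
Total: 10.192% + 8.19% + 32.76% + 29.88% = 81.022%.
Rounded: 81.02%.

81.02%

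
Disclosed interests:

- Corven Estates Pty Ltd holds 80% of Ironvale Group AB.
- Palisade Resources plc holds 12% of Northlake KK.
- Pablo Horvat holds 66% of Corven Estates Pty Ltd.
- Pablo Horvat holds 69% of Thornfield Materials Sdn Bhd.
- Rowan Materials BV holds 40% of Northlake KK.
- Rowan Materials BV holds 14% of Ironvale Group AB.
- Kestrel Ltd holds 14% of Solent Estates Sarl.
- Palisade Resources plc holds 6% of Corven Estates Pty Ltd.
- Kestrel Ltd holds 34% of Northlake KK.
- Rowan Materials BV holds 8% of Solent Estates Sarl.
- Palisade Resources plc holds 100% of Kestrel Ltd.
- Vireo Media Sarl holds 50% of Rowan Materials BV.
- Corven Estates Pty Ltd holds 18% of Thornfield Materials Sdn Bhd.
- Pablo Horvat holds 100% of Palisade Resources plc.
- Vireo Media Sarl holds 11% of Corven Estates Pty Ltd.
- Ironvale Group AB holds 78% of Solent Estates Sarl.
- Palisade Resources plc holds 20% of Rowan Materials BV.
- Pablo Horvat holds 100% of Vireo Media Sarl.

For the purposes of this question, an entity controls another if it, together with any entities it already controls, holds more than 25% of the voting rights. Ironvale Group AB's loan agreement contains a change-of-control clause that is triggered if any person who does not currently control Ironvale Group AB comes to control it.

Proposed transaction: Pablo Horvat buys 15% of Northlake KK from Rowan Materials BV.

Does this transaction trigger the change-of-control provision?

No

The purchase adds only to Pablo's holdings (Rowan's stake shrinks), so Pablo is the only person who could newly come to control Ironvale.
Pablo holds 100% of Palisade, so Pablo controls Palisade.
Pablo holds 100% of Vireo, so Pablo controls Vireo.
Vireo and Palisade together hold 50% + 20% = 70% of Rowan, so Pablo controls Rowan.
Pablo and Palisade and Vireo together hold 66% + 6% + 11% = 83% of Corven, so Pablo controls Corven.
Rowan and Corven together hold 14% + 80% = 94% of Ironvale, so Pablo controls Ironvale.
So Pablo already controls Ironvale before the transaction.
After the purchase, Pablo holds 15% of Northlake directly, and Rowan's stake falls to 25%.
Pablo controlled Ironvale already, so this is not a new person acquiring control; every other person's position is unchanged or reduced.
No new person acquires control, so the clause is not triggered.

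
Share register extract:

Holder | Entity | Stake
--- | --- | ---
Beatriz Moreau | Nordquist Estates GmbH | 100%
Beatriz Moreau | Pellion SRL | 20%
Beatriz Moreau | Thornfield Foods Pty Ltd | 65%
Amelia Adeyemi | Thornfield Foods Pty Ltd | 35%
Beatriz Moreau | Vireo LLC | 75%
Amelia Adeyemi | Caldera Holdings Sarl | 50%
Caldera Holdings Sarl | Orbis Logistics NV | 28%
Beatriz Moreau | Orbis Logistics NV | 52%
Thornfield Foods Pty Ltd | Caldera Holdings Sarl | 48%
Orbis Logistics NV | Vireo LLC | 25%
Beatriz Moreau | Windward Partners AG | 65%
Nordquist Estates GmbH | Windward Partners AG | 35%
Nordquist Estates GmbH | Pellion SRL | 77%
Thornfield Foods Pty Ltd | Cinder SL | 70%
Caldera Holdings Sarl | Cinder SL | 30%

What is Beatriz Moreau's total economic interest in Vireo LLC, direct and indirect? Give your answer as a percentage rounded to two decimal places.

Beatriz reaches Vireo along 3 paths.
Via Orbis: 52% × 25% = 13%.
Via Thornfield → Caldera → Orbis: 65% × 48% × 28% × 25% = 2.184%.
Direct stake: 75% = 75%.
Total: 13% + 2.184% + 75% = 90.184%.
Rounded: 90.18%.

90.18%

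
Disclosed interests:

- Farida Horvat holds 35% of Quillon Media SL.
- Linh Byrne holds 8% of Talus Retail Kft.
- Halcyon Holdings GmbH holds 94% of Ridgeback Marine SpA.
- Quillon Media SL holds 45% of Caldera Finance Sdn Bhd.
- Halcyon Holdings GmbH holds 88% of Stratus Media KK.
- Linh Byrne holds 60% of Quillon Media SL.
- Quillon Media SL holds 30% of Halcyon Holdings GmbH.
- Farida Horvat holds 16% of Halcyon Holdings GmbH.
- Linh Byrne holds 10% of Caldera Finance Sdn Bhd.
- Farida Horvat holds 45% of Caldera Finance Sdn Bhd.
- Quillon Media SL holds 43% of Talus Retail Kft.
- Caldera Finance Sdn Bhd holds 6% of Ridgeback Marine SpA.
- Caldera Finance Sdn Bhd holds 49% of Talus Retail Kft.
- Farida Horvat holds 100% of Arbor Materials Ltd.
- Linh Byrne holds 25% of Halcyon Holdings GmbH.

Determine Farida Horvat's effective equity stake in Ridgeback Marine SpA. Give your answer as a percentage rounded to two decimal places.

Farida reaches Ridgeback along 4 paths.
Via Quillon → Caldera: 35% × 45% × 6% = 0.945%.
Via Caldera: 45% × 6% = 2.7%.
Via Halcyon: 16% × 94% = 15.04%.
Via Quillon → Halcyon: 35% × 30% × 94% = 9.87%.
Total: 0.945% + 2.7% + 15.04% + 9.87% = 28.555%.
Rounded: 28.56%.

28.56%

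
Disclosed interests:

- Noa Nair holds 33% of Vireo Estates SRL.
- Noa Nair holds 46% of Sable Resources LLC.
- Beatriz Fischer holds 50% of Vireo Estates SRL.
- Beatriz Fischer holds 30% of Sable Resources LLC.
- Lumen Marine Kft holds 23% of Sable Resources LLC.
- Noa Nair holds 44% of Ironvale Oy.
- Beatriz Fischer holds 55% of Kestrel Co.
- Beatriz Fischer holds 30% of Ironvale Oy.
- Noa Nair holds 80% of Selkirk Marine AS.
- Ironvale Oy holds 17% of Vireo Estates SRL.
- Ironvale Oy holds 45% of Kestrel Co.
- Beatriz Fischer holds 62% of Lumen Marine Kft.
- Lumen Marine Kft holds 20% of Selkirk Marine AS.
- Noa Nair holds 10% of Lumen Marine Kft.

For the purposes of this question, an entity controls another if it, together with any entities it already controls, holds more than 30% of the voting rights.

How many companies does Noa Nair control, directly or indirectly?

5

Noa holds 44% of Ironvale, so Noa controls Ironvale.
Ironvale and Noa together hold 17% + 33% = 50% of Vireo, so Noa controls Vireo.
Noa holds 80% of Selkirk, so Noa controls Selkirk.
Noa holds 46% of Sable, so Noa controls Sable.
Ironvale holds 45% of Kestrel, so Noa controls Kestrel.
No other company's threshold is met.
Noa controls 5 companies.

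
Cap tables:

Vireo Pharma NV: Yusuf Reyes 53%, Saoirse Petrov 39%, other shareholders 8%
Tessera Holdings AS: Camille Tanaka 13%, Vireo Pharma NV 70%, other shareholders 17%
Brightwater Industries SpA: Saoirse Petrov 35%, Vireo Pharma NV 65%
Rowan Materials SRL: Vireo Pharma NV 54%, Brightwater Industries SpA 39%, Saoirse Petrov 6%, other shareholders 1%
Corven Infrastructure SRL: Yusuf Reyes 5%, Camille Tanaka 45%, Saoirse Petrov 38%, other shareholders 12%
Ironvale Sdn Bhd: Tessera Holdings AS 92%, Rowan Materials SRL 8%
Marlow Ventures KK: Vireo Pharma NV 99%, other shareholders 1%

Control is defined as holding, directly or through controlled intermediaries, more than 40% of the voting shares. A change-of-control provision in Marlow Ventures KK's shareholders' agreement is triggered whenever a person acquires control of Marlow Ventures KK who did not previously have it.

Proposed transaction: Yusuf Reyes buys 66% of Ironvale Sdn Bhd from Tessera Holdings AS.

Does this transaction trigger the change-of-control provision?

The purchase adds only to Yusuf's holdings (Tessera's stake shrinks), so Yusuf is the only person who could newly come to control Marlow.
Yusuf holds 53% of Vireo, so Yusuf controls Vireo.
Vireo holds 99% of Marlow, so Yusuf controls Marlow.
So Yusuf already controls Marlow before the transaction.
After the purchase, Yusuf holds 66% of Ironvale directly, and Tessera's stake falls to 26%.
Yusuf controlled Marlow already, so this is not a new person acquiring control; every other person's position is unchanged or reduced.
No new person acquires control, so the clause is not triggered.

No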